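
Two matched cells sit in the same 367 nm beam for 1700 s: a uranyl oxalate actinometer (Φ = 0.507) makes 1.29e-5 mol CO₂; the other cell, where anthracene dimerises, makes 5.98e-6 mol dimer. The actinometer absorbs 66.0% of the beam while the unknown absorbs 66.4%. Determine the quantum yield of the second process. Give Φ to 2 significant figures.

Φ = 0.23

Photons absorbed by the actinometer: 1.29e-5 / 0.507 = 2.544e-5 mol.
Incident flux: 2.544e-5 / 0.660 = 3.855e-5 einstein.
Absorbed by unknown: 0.664 × 3.855e-5 = 2.560e-5 mol.
Φ(unknown) = 5.98e-6 / 2.560e-5 = 0.23.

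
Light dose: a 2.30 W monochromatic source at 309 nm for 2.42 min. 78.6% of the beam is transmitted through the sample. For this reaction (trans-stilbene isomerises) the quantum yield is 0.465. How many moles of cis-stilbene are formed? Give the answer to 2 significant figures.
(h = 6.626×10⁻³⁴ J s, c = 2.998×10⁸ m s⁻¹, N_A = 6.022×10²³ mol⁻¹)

8.6×10⁻⁵ mol

Photon energy at 309 nm: hc/λ = (6.626×10⁻³⁴)(2.998×10⁸)/(309×10⁻⁹) = 6.429×10⁻¹⁹ J.
Energy delivered: (2.30 W)(145.2 s) = 334.0 J.
Photons incident: 334.0 / 6.429×10⁻¹⁹ = 5.195×10²⁰, i.e. 5.195×10²⁰/6.022×10²³ = 8.627×10⁻⁴ mol.
Fraction absorbed: 1 − 78.6/100 = 0.2140.
Photons absorbed: 0.2140 × 8.627×10⁻⁴ = 1.846×10⁻⁴ mol.
Product: Φ × n_abs = 0.465 × 1.846×10⁻⁴ = 8.584×10⁻⁵ mol.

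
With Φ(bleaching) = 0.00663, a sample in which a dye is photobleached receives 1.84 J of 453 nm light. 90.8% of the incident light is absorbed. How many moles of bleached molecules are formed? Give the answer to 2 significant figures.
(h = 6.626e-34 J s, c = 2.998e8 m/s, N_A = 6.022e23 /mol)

4.2e-8 mol

Photon energy at 453 nm: hc/λ = (6.626e-34)(2.998e8)/(453e-9) = 4.385e-19 J.
Photons incident: 1.84 / 4.385e-19 = 4.196e18, i.e. 4.196e18/6.022e23 = 6.968e-6 mol.
Photons absorbed: 0.908 × 6.968e-6 = 6.327e-6 mol.
Product: Φ × n_abs = 0.00663 × 6.327e-6 = 4.195e-8 mol.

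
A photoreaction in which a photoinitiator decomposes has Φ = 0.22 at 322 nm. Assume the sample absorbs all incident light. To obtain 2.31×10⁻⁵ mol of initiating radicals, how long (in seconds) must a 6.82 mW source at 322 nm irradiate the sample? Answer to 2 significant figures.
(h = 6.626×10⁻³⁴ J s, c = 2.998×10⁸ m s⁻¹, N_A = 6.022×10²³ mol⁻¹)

t ≈ 5700 s

Photons that must be absorbed: 2.31×10⁻⁵ / 0.22 = 1.050×10⁻⁴ mol.
Photon energy: hc/λ = 6.169×10⁻¹⁹ J; per mole, 3.715×10⁵ J mol⁻¹.
Energy required: 1.050×10⁻⁴ × 3.715×10⁵ = 39.01 J.
Time: 39.01 J / 0.00682 W = 5700 s.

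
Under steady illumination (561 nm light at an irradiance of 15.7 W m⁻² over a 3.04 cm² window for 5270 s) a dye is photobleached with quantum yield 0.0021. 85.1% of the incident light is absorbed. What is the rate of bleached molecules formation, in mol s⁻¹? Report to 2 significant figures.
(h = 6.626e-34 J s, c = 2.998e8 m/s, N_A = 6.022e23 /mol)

4.0e-11 mol s⁻¹

Photon energy at 561 nm: hc/λ = (6.626e-34)(2.998e8)/(561e-9) = 3.541e-19 J.
Energy delivered: (15.7 W m⁻²)(3.04e-4 m²)(5270 s) = 25.15 J.
Photons incident: 25.15 / 3.541e-19 = 7.103e19, i.e. 7.103e19/6.022e23 = 1.180e-4 mol.
Photons absorbed: 0.851 × 1.180e-4 = 1.004e-4 mol.
Product formed: 0.0021 × 1.004e-4 = 2.108e-7 mol.
Rate: 2.108e-7 / 5270 s = 4.0e-11 mol s⁻¹.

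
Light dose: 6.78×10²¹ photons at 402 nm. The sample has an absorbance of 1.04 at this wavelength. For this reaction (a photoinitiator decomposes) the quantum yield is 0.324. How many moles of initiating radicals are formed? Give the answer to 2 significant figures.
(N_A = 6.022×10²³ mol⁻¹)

0.0033 mol

Moles of photons: 6.78×10²¹ / 6.022×10²³ = 0.01126 mol.
Fraction absorbed: 1 − 10^(−1.04) = 0.9088.
Photons absorbed: 0.9088 × 0.01126 = 0.01023 mol.
Product: Φ × n_abs = 0.324 × 0.01023 = 0.003315 mol.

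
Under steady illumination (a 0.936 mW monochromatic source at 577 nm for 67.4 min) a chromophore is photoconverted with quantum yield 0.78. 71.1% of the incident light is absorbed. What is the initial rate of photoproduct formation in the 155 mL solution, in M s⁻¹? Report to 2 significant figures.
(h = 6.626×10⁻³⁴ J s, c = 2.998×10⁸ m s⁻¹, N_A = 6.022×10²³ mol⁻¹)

Photon energy at 577 nm: hc/λ = (6.626×10⁻³⁴)(2.998×10⁸)/(577×10⁻⁹) = 3.443×10⁻¹⁹ J.
Energy delivered: (0.936 mW)(4044 s) = 3.785 J.
Photons incident: 3.785 / 3.443×10⁻¹⁹ = 1.099×10¹⁹, i.e. 1.099×10¹⁹/6.022×10²³ = 1.825×10⁻⁵ mol.
Photons absorbed: 0.711 × 1.825×10⁻⁵ = 1.298×10⁻⁵ mol.
Product formed: 0.78 × 1.298×10⁻⁵ = 1.012×10⁻⁵ mol.
Rate: 1.012×10⁻⁵ mol / (4044 s × 0.155 L) = 1.6×10⁻⁸ M s⁻¹.

1.6×10⁻⁸ M s⁻¹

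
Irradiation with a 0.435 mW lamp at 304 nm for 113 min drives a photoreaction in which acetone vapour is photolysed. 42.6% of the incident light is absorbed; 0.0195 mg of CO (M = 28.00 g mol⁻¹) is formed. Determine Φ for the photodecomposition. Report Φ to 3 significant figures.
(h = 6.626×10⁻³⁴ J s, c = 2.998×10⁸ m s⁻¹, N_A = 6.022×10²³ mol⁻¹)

Product: 0.0195 mg / 28.00 g mol⁻¹ = 6.964×10⁻⁷ mol.
Photon energy at 304 nm: hc/λ = (6.626×10⁻³⁴)(2.998×10⁸)/(304×10⁻⁹) = 6.534×10⁻¹⁹ J.
Energy delivered: (0.435 mW)(6780 s) = 2.949 J.
Photons incident: 2.949 / 6.534×10⁻¹⁹ = 4.513×10¹⁸, i.e. 4.513×10¹⁸/6.022×10²³ = 7.494×10⁻⁶ mol.
Photons absorbed: 0.426 × 7.494×10⁻⁶ = 3.192×10⁻⁶ mol.
Φ = 6.964×10⁻⁷ mol / 3.192×10⁻⁶ mol photons = 0.218.

Φ = 0.218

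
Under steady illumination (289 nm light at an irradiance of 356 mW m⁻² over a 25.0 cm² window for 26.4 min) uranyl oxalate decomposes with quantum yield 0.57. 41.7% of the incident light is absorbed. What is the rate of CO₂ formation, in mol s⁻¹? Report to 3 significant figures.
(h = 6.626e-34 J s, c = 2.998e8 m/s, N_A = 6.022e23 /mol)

Photon energy at 289 nm: hc/λ = (6.626e-34)(2.998e8)/(289e-9) = 6.874e-19 J.
Energy delivered: (356 mW m⁻²)(25.0e-4 m²)(1584 s) = 1.410 J.
Photons incident: 1.410 / 6.874e-19 = 2.051e18, i.e. 2.051e18/6.022e23 = 3.406e-6 mol.
Photons absorbed: 0.417 × 3.406e-6 = 1.420e-6 mol.
Product formed: 0.57 × 1.420e-6 = 8.094e-7 mol.
Rate: 8.094e-7 / 1584 s = 5.11e-10 mol s⁻¹.

5.11e-10 mol s⁻¹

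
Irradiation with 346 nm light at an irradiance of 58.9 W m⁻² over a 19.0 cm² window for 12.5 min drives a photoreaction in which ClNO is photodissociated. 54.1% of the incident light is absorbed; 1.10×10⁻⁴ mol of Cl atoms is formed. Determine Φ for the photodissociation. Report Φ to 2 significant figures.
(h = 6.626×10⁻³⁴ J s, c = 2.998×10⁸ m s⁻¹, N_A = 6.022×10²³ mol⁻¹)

Photon energy at 346 nm: hc/λ = (6.626×10⁻³⁴)(2.998×10⁸)/(346×10⁻⁹) = 5.741×10⁻¹⁹ J.
Energy delivered: (58.9 W m⁻²)(19.0×10⁻⁴ m²)(750 s) = 83.93 J.
Photons incident: 83.93 / 5.741×10⁻¹⁹ = 1.462×10²⁰, i.e. 1.462×10²⁰/6.022×10²³ = 2.428×10⁻⁴ mol.
Photons absorbed: 0.541 × 2.428×10⁻⁴ = 1.314×10⁻⁴ mol.
Φ = 1.10×10⁻⁴ mol / 1.314×10⁻⁴ mol photons = 0.84.

Φ = 0.84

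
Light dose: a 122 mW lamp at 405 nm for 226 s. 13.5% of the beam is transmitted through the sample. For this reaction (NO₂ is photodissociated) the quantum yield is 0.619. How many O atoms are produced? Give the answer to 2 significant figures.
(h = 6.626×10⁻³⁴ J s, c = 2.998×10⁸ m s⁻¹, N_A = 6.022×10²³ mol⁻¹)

Photon energy at 405 nm: hc/λ = (6.626×10⁻³⁴)(2.998×10⁸)/(405×10⁻⁹) = 4.905×10⁻¹⁹ J.
Energy delivered: (122 mW)(226 s) = 27.57 J.
Photons incident: 27.57 / 4.905×10⁻¹⁹ = 5.621×10¹⁹, i.e. 5.621×10¹⁹/6.022×10²³ = 9.334×10⁻⁵ mol.
Fraction absorbed: 1 − 13.5/100 = 0.8650.
Photons absorbed: 0.8650 × 9.334×10⁻⁵ = 8.074×10⁻⁵ mol.
Product: Φ × n_abs = 0.619 × 8.074×10⁻⁵ = 4.998×10⁻⁵ mol.
As a count: 4.998×10⁻⁵ × 6.022×10²³ = 3.0×10¹⁹.

3.0×10¹⁹ atoms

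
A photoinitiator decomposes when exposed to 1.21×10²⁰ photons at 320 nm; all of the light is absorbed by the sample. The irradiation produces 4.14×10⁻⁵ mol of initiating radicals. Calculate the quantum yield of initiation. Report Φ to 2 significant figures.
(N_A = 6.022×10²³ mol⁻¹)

Moles of photons: 1.21×10²⁰ / 6.022×10²³ = 2.009×10⁻⁴ mol.
Φ = 4.14×10⁻⁵ mol / 2.009×10⁻⁴ mol photons = 0.21.

Φ = 0.21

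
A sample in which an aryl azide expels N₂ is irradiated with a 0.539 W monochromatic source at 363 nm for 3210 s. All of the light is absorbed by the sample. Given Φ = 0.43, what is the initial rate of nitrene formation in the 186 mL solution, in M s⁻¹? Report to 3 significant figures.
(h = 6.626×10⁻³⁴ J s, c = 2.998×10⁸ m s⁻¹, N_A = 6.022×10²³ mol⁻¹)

3.78×10⁻⁶ M s⁻¹

Photon energy at 363 nm: hc/λ = (6.626×10⁻³⁴)(2.998×10⁸)/(363×10⁻⁹) = 5.472×10⁻¹⁹ J.
Energy delivered: (0.539 W)(3210 s) = 1730 J.
Photons incident: 1730 / 5.472×10⁻¹⁹ = 3.162×10²¹, i.e. 3.162×10²¹/6.022×10²³ = 0.005251 mol.
Product formed: 0.43 × 0.005251 = 0.002258 mol.
Rate: 0.002258 mol / (3210 s × 0.186 L) = 3.78×10⁻⁶ M s⁻¹.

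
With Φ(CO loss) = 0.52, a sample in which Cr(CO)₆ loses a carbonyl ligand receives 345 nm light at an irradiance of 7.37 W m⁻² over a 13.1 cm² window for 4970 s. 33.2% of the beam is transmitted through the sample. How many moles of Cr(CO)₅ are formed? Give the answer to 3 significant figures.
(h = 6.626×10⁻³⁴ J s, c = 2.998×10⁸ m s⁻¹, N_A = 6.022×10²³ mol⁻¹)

4.81×10⁻⁵ mol

Photon energy at 345 nm: hc/λ = (6.626×10⁻³⁴)(2.998×10⁸)/(345×10⁻⁹) = 5.758×10⁻¹⁹ J.
Energy delivered: (7.37 W m⁻²)(13.1×10⁻⁴ m²)(4970 s) = 47.98 J.
Photons incident: 47.98 / 5.758×10⁻¹⁹ = 8.333×10¹⁹, i.e. 8.333×10¹⁹/6.022×10²³ = 1.384×10⁻⁴ mol.
Fraction absorbed: 1 − 33.2/100 = 0.6680.
Photons absorbed: 0.6680 × 1.384×10⁻⁴ = 9.245×10⁻⁵ mol.
Product: Φ × n_abs = 0.52 × 9.245×10⁻⁵ = 4.807×10⁻⁵ mol.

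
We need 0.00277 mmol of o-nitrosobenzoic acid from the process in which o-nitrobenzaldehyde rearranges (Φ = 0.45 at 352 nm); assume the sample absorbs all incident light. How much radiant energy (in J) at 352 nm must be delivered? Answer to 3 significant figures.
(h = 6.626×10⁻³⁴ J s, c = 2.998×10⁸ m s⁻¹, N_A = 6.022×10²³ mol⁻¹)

Product: 0.00277 mmol = 2.77×10⁻⁶ mol.
Photons that must be absorbed: 2.77×10⁻⁶ / 0.45 = 6.156×10⁻⁶ mol.
Photon energy: hc/λ = 5.643×10⁻¹⁹ J; per mole, 3.398×10⁵ J mol⁻¹.
Energy required: 6.156×10⁻⁶ × 3.398×10⁵ = 2.09 J.

2.09 J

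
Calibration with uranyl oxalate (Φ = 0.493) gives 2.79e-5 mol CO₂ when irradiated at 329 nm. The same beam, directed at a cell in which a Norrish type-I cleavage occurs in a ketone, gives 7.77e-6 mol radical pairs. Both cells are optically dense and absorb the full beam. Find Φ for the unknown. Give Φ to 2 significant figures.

Photons absorbed by the actinometer: 2.79e-5 / 0.493 = 5.659e-5 mol.
Φ(unknown) = 7.77e-6 / 5.659e-5 = 0.14.

Φ = 0.14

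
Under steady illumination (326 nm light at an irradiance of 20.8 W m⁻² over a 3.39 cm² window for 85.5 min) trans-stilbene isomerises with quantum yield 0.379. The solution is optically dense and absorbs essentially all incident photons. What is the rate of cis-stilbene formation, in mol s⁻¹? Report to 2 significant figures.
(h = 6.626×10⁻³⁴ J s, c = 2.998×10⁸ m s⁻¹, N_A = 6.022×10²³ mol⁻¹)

7.3×10⁻⁹ mol s⁻¹

Photon energy at 326 nm: hc/λ = (6.626×10⁻³⁴)(2.998×10⁸)/(326×10⁻⁹) = 6.093×10⁻¹⁹ J.
Energy delivered: (20.8 W m⁻²)(3.39×10⁻⁴ m²)(5130 s) = 36.17 J.
Photons incident: 36.17 / 6.093×10⁻¹⁹ = 5.936×10¹⁹, i.e. 5.936×10¹⁹/6.022×10²³ = 9.857×10⁻⁵ mol.
Product formed: 0.379 × 9.857×10⁻⁵ = 3.736×10⁻⁵ mol.
Rate: 3.736×10⁻⁵ / 5130 s = 7.3×10⁻⁹ mol s⁻¹.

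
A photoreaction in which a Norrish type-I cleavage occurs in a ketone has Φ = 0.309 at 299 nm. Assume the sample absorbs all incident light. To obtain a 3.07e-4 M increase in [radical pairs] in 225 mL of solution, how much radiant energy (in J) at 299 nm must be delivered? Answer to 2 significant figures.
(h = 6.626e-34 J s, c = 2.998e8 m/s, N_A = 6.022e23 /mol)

Product: (3.07e-4 M)(0.225 L) = 6.908e-5 mol.
Photons that must be absorbed: 6.908e-5 / 0.309 = 2.236e-4 mol.
Photon energy: hc/λ = 6.644e-19 J; per mole, 4.001e5 J mol⁻¹.
Energy required: 2.236e-4 × 4.001e5 = 89 J.

89 J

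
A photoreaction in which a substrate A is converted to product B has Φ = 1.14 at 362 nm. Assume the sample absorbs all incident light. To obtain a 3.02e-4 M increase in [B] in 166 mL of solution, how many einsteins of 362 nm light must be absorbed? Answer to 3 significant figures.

4.40e-5 einstein

Product: (3.02e-4 M)(0.166 L) = 5.013e-5 mol.
Photons that must be absorbed: 5.013e-5 / 1.14 = 4.397e-5 mol.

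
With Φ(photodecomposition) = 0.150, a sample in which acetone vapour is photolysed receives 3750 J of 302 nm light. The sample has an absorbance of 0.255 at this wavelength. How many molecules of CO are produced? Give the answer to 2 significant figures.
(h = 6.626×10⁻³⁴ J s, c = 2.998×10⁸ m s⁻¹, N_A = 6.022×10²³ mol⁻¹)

Photon energy at 302 nm: hc/λ = (6.626×10⁻³⁴)(2.998×10⁸)/(302×10⁻⁹) = 6.578×10⁻¹⁹ J.
Photons incident: 3750 / 6.578×10⁻¹⁹ = 5.701×10²¹, i.e. 5.701×10²¹/6.022×10²³ = 0.009467 mol.
Fraction absorbed: 1 − 10^(−0.255) = 0.4441.
Photons absorbed: 0.4441 × 0.009467 = 0.004204 mol.
Product: Φ × n_abs = 0.150 × 0.004204 = 6.306×10⁻⁴ mol.
As a count: 6.306×10⁻⁴ × 6.022×10²³ = 3.8×10²⁰.

3.8×10²⁰ molecules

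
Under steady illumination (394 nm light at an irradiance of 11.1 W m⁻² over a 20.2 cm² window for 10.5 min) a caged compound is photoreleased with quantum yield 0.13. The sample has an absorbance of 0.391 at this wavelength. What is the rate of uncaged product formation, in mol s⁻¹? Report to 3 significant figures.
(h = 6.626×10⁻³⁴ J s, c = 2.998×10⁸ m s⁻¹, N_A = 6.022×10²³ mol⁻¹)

Photon energy at 394 nm: hc/λ = (6.626×10⁻³⁴)(2.998×10⁸)/(394×10⁻⁹) = 5.042×10⁻¹⁹ J.
Energy delivered: (11.1 W m⁻²)(20.2×10⁻⁴ m²)(630 s) = 14.13 J.
Photons incident: 14.13 / 5.042×10⁻¹⁹ = 2.802×10¹⁹, i.e. 2.802×10¹⁹/6.022×10²³ = 4.653×10⁻⁵ mol.
Fraction absorbed: 1 − 10^(−0.391) = 0.5936.
Photons absorbed: 0.5936 × 4.653×10⁻⁵ = 2.762×10⁻⁵ mol.
Product formed: 0.13 × 2.762×10⁻⁵ = 3.591×10⁻⁶ mol.
Rate: 3.591×10⁻⁶ / 630 s = 5.70×10⁻⁹ mol s⁻¹.

5.70×10⁻⁹ mol s⁻¹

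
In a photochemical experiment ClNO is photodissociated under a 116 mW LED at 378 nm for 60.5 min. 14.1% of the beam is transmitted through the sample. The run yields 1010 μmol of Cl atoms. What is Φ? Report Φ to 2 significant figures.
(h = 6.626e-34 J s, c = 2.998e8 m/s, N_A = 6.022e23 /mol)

Product: 1010 μmol = 0.00101 mol.
Photon energy at 378 nm: hc/λ = (6.626e-34)(2.998e8)/(378e-9) = 5.255e-19 J.
Energy delivered: (116 mW)(3630 s) = 421.1 J.
Photons incident: 421.1 / 5.255e-19 = 8.013e20, i.e. 8.013e20/6.022e23 = 0.001331 mol.
Fraction absorbed: 1 − 14.1/100 = 0.8590.
Photons absorbed: 0.8590 × 0.001331 = 0.001143 mol.
Φ = 0.00101 mol / 0.001143 mol photons = 0.88.

Φ = 0.88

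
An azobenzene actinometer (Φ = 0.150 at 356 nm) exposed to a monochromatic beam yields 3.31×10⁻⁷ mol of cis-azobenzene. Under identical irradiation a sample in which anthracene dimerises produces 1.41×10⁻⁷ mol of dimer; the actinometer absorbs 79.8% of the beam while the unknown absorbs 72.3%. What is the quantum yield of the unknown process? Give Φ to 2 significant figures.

Photons absorbed by the actinometer: 3.31×10⁻⁷ / 0.150 = 2.207×10⁻⁶ mol.
Incident flux: 2.207×10⁻⁶ / 0.798 = 2.766×10⁻⁶ einstein.
Absorbed by unknown: 0.723 × 2.766×10⁻⁶ = 2.000×10⁻⁶ mol.
Φ(unknown) = 1.41×10⁻⁷ / 2.000×10⁻⁶ = 0.071.

Φ = 0.071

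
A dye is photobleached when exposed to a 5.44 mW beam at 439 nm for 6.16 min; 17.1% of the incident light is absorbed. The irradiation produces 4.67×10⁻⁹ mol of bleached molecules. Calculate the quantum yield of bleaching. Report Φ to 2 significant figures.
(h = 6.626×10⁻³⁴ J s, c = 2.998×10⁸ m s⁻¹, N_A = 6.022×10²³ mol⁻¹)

Photon energy at 439 nm: hc/λ = (6.626×10⁻³⁴)(2.998×10⁸)/(439×10⁻⁹) = 4.525×10⁻¹⁹ J.
Energy delivered: (5.44 mW)(369.6 s) = 2.011 J.
Photons incident: 2.011 / 4.525×10⁻¹⁹ = 4.444×10¹⁸, i.e. 4.444×10¹⁸/6.022×10²³ = 7.380×10⁻⁶ mol.
Photons absorbed: 0.171 × 7.380×10⁻⁶ = 1.262×10⁻⁶ mol.
Φ = 4.67×10⁻⁹ mol / 1.262×10⁻⁶ mol photons = 0.0037.

Φ = 0.0037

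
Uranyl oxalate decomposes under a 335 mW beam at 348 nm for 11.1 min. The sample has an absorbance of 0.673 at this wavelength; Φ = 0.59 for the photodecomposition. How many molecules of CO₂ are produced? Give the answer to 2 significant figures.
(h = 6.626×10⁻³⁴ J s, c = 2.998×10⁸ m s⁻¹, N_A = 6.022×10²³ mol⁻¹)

1.8×10²⁰ molecules

Photon energy at 348 nm: hc/λ = (6.626×10⁻³⁴)(2.998×10⁸)/(348×10⁻⁹) = 5.708×10⁻¹⁹ J.
Energy delivered: (335 mW)(666 s) = 223.1 J.
Photons incident: 223.1 / 5.708×10⁻¹⁹ = 3.909×10²⁰, i.e. 3.909×10²⁰/6.022×10²³ = 6.491×10⁻⁴ mol.
Fraction absorbed: 1 − 10^(−0.673) = 0.7877.
Photons absorbed: 0.7877 × 6.491×10⁻⁴ = 5.113×10⁻⁴ mol.
Product: Φ × n_abs = 0.59 × 5.113×10⁻⁴ = 3.017×10⁻⁴ mol.
As a count: 3.017×10⁻⁴ × 6.022×10²³ = 1.8×10²⁰.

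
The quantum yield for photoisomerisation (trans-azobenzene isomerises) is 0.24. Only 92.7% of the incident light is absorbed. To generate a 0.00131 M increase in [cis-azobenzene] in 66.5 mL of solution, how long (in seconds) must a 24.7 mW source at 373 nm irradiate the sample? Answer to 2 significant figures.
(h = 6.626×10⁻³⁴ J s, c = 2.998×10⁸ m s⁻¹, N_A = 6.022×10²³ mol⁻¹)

t ≈ 5100 s

Product: (0.00131 M)(0.0665 L) = 8.712×10⁻⁵ mol.
Photons that must be absorbed: 8.712×10⁻⁵ / 0.24 = 3.630×10⁻⁴ mol.
Incident photons needed: 3.630×10⁻⁴ / 0.927 = 3.916×10⁻⁴ mol.
Photon energy: hc/λ = 5.326×10⁻¹⁹ J; per mole, 3.207×10⁵ J mol⁻¹.
Energy required: 3.916×10⁻⁴ × 3.207×10⁵ = 125.6 J.
Time: 125.6 J / 0.0247 W = 5100 s.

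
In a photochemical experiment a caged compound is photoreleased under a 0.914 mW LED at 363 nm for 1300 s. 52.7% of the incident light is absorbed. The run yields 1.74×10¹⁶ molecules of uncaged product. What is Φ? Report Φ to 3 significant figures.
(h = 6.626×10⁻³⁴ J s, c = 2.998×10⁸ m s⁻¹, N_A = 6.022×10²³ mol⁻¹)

Φ = 0.0152

Product: 1.74×10¹⁶ / 6.022×10²³ = 2.889×10⁻⁸ mol.
Photon energy at 363 nm: hc/λ = (6.626×10⁻³⁴)(2.998×10⁸)/(363×10⁻⁹) = 5.472×10⁻¹⁹ J.
Energy delivered: (0.914 mW)(1300 s) = 1.188 J.
Photons incident: 1.188 / 5.472×10⁻¹⁹ = 2.171×10¹⁸, i.e. 2.171×10¹⁸/6.022×10²³ = 3.605×10⁻⁶ mol.
Photons absorbed: 0.527 × 3.605×10⁻⁶ = 1.900×10⁻⁶ mol.
Φ = 2.889×10⁻⁸ mol / 1.900×10⁻⁶ mol photons = 0.0152.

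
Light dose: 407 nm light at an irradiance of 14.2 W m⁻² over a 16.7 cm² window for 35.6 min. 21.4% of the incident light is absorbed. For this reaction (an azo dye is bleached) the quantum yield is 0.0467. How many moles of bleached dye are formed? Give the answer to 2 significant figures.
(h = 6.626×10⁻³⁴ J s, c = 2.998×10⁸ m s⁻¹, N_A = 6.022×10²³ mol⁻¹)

Photon energy at 407 nm: hc/λ = (6.626×10⁻³⁴)(2.998×10⁸)/(407×10⁻⁹) = 4.881×10⁻¹⁹ J.
Energy delivered: (14.2 W m⁻²)(16.7×10⁻⁴ m²)(2136 s) = 50.65 J.
Photons incident: 50.65 / 4.881×10⁻¹⁹ = 1.038×10²⁰, i.e. 1.038×10²⁰/6.022×10²³ = 1.724×10⁻⁴ mol.
Photons absorbed: 0.214 × 1.724×10⁻⁴ = 3.689×10⁻⁵ mol.
Product: Φ × n_abs = 0.0467 × 3.689×10⁻⁵ = 1.723×10⁻⁶ mol.

1.7×10⁻⁶ mol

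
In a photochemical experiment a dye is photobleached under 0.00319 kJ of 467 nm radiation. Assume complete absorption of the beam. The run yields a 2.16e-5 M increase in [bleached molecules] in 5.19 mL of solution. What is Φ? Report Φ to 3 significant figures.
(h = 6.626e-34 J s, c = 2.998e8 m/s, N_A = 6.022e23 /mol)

Product: (2.16e-5 M)(0.00519 L) = 1.121e-7 mol.
Photon energy at 467 nm: hc/λ = (6.626e-34)(2.998e8)/(467e-9) = 4.254e-19 J.
Incident energy: 0.00319 kJ = 3.19 J.
Photons incident: 3.19 / 4.254e-19 = 7.499e18, i.e. 7.499e18/6.022e23 = 1.245e-5 mol.
Φ = 1.121e-7 mol / 1.245e-5 mol photons = 0.00900.

Φ = 0.00900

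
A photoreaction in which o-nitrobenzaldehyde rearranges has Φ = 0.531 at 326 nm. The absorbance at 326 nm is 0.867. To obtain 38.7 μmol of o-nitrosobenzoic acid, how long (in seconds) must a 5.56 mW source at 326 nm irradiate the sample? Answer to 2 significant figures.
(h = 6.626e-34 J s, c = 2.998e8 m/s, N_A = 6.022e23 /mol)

t ≈ 5600 s

Product: 38.7 μmol = 3.87e-5 mol.
Photons that must be absorbed: 3.87e-5 / 0.531 = 7.288e-5 mol.
Fraction absorbed: 1 − 10^(−0.867) = 0.8642.
Incident photons needed: 7.288e-5 / 0.8642 = 8.433e-5 mol.
Photon energy: hc/λ = 6.093e-19 J; per mole, 3.669e5 J mol⁻¹.
Energy required: 8.433e-5 × 3.669e5 = 30.94 J.
Time: 30.94 J / 0.00556 W = 5600 s.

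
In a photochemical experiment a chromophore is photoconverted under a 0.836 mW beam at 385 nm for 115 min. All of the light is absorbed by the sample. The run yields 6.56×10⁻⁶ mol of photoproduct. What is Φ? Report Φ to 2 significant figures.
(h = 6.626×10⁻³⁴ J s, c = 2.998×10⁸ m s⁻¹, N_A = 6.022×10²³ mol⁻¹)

Photon energy at 385 nm: hc/λ = (6.626×10⁻³⁴)(2.998×10⁸)/(385×10⁻⁹) = 5.160×10⁻¹⁹ J.
Energy delivered: (0.836 mW)(6900 s) = 5.768 J.
Photons incident: 5.768 / 5.160×10⁻¹⁹ = 1.118×10¹⁹, i.e. 1.118×10¹⁹/6.022×10²³ = 1.857×10⁻⁵ mol.
Φ = 6.56×10⁻⁶ mol / 1.857×10⁻⁵ mol photons = 0.35.

Φ = 0.35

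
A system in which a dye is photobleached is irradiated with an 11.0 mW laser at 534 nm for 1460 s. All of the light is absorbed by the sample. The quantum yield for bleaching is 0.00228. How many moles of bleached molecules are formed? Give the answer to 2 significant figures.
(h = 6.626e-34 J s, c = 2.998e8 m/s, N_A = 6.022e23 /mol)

Photon energy at 534 nm: hc/λ = (6.626e-34)(2.998e8)/(534e-9) = 3.720e-19 J.
Energy delivered: (11.0 mW)(1460 s) = 16.06 J.
Photons incident: 16.06 / 3.720e-19 = 4.317e19, i.e. 4.317e19/6.022e23 = 7.169e-5 mol.
Product: Φ × n_abs = 0.00228 × 7.169e-5 = 1.635e-7 mol.

1.6e-7 mol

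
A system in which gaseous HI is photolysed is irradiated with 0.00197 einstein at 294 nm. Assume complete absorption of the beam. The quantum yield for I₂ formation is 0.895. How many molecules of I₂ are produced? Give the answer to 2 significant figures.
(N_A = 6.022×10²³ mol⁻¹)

1.1×10²¹ molecules

Product: Φ × n_abs = 0.895 × 0.00197 = 0.001763 mol.
As a count: 0.001763 × 6.022×10²³ = 1.1×10²¹.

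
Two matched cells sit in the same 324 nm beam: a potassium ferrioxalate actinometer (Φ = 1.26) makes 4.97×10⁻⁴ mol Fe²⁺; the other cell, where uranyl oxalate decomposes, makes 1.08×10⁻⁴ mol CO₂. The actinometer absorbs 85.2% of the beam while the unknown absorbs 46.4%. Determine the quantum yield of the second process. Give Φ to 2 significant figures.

Photons absorbed by the actinometer: 4.97×10⁻⁴ / 1.26 = 3.944×10⁻⁴ mol.
Incident flux: 3.944×10⁻⁴ / 0.852 = 4.629×10⁻⁴ einstein.
Absorbed by unknown: 0.464 × 4.629×10⁻⁴ = 2.148×10⁻⁴ mol.
Φ(unknown) = 1.08×10⁻⁴ / 2.148×10⁻⁴ = 0.50.

Φ = 0.50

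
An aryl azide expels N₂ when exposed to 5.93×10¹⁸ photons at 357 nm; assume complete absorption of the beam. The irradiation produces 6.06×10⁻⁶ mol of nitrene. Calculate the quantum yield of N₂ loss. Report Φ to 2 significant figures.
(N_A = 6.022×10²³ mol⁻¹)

Moles of photons: 5.93×10¹⁸ / 6.022×10²³ = 9.847×10⁻⁶ mol.
Φ = 6.06×10⁻⁶ mol / 9.847×10⁻⁶ mol photons = 0.62.

Φ = 0.62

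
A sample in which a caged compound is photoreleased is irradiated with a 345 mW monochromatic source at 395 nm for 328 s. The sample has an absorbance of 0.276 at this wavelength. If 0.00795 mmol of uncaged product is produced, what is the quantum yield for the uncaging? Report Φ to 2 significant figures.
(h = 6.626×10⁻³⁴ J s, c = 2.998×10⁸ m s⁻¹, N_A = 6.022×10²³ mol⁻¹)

Product: 0.00795 mmol = 7.95×10⁻⁶ mol.
Photon energy at 395 nm: hc/λ = (6.626×10⁻³⁴)(2.998×10⁸)/(395×10⁻⁹) = 5.029×10⁻¹⁹ J.
Energy delivered: (345 mW)(328 s) = 113.2 J.
Photons incident: 113.2 / 5.029×10⁻¹⁹ = 2.251×10²⁰, i.e. 2.251×10²⁰/6.022×10²³ = 3.738×10⁻⁴ mol.
Fraction absorbed: 1 − 10^(−0.276) = 0.4703.
Photons absorbed: 0.4703 × 3.738×10⁻⁴ = 1.758×10⁻⁴ mol.
Φ = 7.95×10⁻⁶ mol / 1.758×10⁻⁴ mol photons = 0.045.

Φ = 0.045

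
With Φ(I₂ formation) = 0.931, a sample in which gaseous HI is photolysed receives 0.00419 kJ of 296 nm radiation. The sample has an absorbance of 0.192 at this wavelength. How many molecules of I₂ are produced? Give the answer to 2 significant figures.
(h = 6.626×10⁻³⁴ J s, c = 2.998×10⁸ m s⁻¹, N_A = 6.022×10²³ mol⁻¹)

2.1×10¹⁸ molecules

Photon energy at 296 nm: hc/λ = (6.626×10⁻³⁴)(2.998×10⁸)/(296×10⁻⁹) = 6.711×10⁻¹⁹ J.
Incident energy: 0.00419 kJ = 4.19 J.
Photons incident: 4.19 / 6.711×10⁻¹⁹ = 6.243×10¹⁸, i.e. 6.243×10¹⁸/6.022×10²³ = 1.037×10⁻⁵ mol.
Fraction absorbed: 1 − 10^(−0.192) = 0.3573.
Photons absorbed: 0.3573 × 1.037×10⁻⁵ = 3.705×10⁻⁶ mol.
Product: Φ × n_abs = 0.931 × 3.705×10⁻⁶ = 3.449×10⁻⁶ mol.
As a count: 3.449×10⁻⁶ × 6.022×10²³ = 2.1×10¹⁸.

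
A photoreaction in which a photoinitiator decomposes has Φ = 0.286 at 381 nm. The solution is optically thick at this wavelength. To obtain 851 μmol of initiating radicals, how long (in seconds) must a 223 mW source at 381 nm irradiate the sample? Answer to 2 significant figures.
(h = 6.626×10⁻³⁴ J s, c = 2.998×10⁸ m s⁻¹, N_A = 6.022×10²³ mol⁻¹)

t ≈ 4200 s

Product: 851 μmol = 8.51×10⁻⁴ mol.
Photons that must be absorbed: 8.51×10⁻⁴ / 0.286 = 0.002976 mol.
Photon energy: hc/λ = 5.214×10⁻¹⁹ J; per mole, 3.140×10⁵ J mol⁻¹.
Energy required: 0.002976 × 3.140×10⁵ = 934.5 J.
Time: 934.5 J / 0.223 W = 4200 s.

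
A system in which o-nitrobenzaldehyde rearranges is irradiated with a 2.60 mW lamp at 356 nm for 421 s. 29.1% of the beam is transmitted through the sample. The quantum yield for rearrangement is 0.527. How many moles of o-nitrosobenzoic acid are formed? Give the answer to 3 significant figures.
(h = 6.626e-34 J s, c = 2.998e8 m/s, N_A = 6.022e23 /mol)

1.22e-6 mol

Photon energy at 356 nm: hc/λ = (6.626e-34)(2.998e8)/(356e-9) = 5.580e-19 J.
Energy delivered: (2.60 mW)(421 s) = 1.095 J.
Photons incident: 1.095 / 5.580e-19 = 1.962e18, i.e. 1.962e18/6.022e23 = 3.258e-6 mol.
Fraction absorbed: 1 − 29.1/100 = 0.7090.
Photons absorbed: 0.7090 × 3.258e-6 = 2.310e-6 mol.
Product: Φ × n_abs = 0.527 × 2.310e-6 = 1.217e-6 mol.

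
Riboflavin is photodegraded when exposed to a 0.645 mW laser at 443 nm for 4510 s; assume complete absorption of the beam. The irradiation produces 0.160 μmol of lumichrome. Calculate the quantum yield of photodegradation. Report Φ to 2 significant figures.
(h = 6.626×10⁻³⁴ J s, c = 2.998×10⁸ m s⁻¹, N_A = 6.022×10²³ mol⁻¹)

Φ = 0.015

Product: 0.160 μmol = 1.60×10⁻⁷ mol.
Photon energy at 443 nm: hc/λ = (6.626×10⁻³⁴)(2.998×10⁸)/(443×10⁻⁹) = 4.484×10⁻¹⁹ J.
Energy delivered: (0.645 mW)(4510 s) = 2.909 J.
Photons incident: 2.909 / 4.484×10⁻¹⁹ = 6.488×10¹⁸, i.e. 6.488×10¹⁸/6.022×10²³ = 1.077×10⁻⁵ mol.
Φ = 1.60×10⁻⁷ mol / 1.077×10⁻⁵ mol photons = 0.015.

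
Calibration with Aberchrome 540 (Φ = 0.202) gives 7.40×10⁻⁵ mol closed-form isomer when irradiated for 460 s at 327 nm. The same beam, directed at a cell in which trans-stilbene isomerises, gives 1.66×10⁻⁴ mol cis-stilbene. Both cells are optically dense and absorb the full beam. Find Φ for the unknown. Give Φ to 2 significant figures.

Photons absorbed by the actinometer: 7.40×10⁻⁵ / 0.202 = 3.663×10⁻⁴ mol.
Φ(unknown) = 1.66×10⁻⁴ / 3.663×10⁻⁴ = 0.45.

Φ = 0.45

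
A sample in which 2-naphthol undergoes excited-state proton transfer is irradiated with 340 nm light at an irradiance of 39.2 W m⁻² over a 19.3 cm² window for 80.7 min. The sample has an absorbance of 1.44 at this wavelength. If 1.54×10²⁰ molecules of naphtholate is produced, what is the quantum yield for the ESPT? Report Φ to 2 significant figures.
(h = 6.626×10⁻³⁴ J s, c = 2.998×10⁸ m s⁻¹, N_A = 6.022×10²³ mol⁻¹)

Product: 1.54×10²⁰ / 6.022×10²³ = 2.557×10⁻⁴ mol.
Photon energy at 340 nm: hc/λ = (6.626×10⁻³⁴)(2.998×10⁸)/(340×10⁻⁹) = 5.843×10⁻¹⁹ J.
Energy delivered: (39.2 W m⁻²)(19.3×10⁻⁴ m²)(4842 s) = 366.3 J.
Photons incident: 366.3 / 5.843×10⁻¹⁹ = 6.269×10²⁰, i.e. 6.269×10²⁰/6.022×10²³ = 0.001041 mol.
Fraction absorbed: 1 − 10^(−1.44) = 0.9637.
Photons absorbed: 0.9637 × 0.001041 = 0.001003 mol.
Φ = 2.557×10⁻⁴ mol / 0.001003 mol photons = 0.25.

Φ = 0.25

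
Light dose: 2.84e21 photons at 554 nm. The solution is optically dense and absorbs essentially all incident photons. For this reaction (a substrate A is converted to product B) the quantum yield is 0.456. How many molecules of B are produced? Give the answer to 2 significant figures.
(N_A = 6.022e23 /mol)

1.3e21 molecules

Moles of photons: 2.84e21 / 6.022e23 = 0.004716 mol.
Product: Φ × n_abs = 0.456 × 0.004716 = 0.002150 mol.
As a count: 0.002150 × 6.022e23 = 1.3e21.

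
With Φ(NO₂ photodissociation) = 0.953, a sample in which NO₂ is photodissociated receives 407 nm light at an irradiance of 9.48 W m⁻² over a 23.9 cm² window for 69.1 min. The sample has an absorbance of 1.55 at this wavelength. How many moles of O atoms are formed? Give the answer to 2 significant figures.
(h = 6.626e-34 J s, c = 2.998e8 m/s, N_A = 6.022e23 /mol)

Photon energy at 407 nm: hc/λ = (6.626e-34)(2.998e8)/(407e-9) = 4.881e-19 J.
Energy delivered: (9.48 W m⁻²)(23.9e-4 m²)(4146 s) = 93.94 J.
Photons incident: 93.94 / 4.881e-19 = 1.925e20, i.e. 1.925e20/6.022e23 = 3.197e-4 mol.
Fraction absorbed: 1 − 10^(−1.55) = 0.9718.
Photons absorbed: 0.9718 × 3.197e-4 = 3.107e-4 mol.
Product: Φ × n_abs = 0.953 × 3.107e-4 = 2.961e-4 mol.

3.0e-4 mol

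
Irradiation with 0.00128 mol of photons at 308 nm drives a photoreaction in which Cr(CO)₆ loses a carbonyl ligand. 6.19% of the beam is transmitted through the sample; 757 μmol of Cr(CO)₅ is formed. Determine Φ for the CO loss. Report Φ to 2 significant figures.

Product: 757 μmol = 7.57e-4 mol.
Fraction absorbed: 1 − 6.19/100 = 0.9381.
Photons absorbed: 0.9381 × 0.00128 = 0.001201 mol.
Φ = 7.57e-4 mol / 0.001201 mol photons = 0.63.

Φ = 0.63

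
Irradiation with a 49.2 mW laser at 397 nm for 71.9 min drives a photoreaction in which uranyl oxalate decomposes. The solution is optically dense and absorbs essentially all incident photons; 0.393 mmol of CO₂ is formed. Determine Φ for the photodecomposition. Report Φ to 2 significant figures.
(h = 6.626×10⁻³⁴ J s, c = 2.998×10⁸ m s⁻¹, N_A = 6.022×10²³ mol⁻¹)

Φ = 0.56

Product: 0.393 mmol = 3.93×10⁻⁴ mol.
Photon energy at 397 nm: hc/λ = (6.626×10⁻³⁴)(2.998×10⁸)/(397×10⁻⁹) = 5.004×10⁻¹⁹ J.
Energy delivered: (49.2 mW)(4314 s) = 212.2 J.
Photons incident: 212.2 / 5.004×10⁻¹⁹ = 4.241×10²⁰, i.e. 4.241×10²⁰/6.022×10²³ = 7.043×10⁻⁴ mol.
Φ = 3.93×10⁻⁴ mol / 7.043×10⁻⁴ mol photons = 0.56.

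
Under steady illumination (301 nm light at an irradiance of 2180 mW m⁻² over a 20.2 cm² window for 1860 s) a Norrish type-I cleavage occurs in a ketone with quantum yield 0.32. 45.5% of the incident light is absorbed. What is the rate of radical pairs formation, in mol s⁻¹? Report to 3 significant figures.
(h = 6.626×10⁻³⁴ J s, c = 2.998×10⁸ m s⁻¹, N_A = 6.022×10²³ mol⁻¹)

Photon energy at 301 nm: hc/λ = (6.626×10⁻³⁴)(2.998×10⁸)/(301×10⁻⁹) = 6.600×10⁻¹⁹ J.
Energy delivered: (2180 mW m⁻²)(20.2×10⁻⁴ m²)(1860 s) = 8.191 J.
Photons incident: 8.191 / 6.600×10⁻¹⁹ = 1.241×10¹⁹, i.e. 1.241×10¹⁹/6.022×10²³ = 2.061×10⁻⁵ mol.
Photons absorbed: 0.455 × 2.061×10⁻⁵ = 9.378×10⁻⁶ mol.
Product formed: 0.32 × 9.378×10⁻⁶ = 3.001×10⁻⁶ mol.
Rate: 3.001×10⁻⁶ / 1860 s = 1.61×10⁻⁹ mol s⁻¹.

1.61×10⁻⁹ mol s⁻¹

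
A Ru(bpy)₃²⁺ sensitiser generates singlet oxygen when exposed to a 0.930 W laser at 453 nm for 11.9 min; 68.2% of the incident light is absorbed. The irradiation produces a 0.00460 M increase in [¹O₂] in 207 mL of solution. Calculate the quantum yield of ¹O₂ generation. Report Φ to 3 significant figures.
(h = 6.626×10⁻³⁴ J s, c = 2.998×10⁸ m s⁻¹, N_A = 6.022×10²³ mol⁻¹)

Product: (0.00460 M)(0.207 L) = 9.522×10⁻⁴ mol.
Photon energy at 453 nm: hc/λ = (6.626×10⁻³⁴)(2.998×10⁸)/(453×10⁻⁹) = 4.385×10⁻¹⁹ J.
Energy delivered: (0.930 W)(714 s) = 664.0 J.
Photons incident: 664.0 / 4.385×10⁻¹⁹ = 1.514×10²¹, i.e. 1.514×10²¹/6.022×10²³ = 0.002514 mol.
Photons absorbed: 0.682 × 0.002514 = 0.001715 mol.
Φ = 9.522×10⁻⁴ mol / 0.001715 mol photons = 0.555.

Φ = 0.555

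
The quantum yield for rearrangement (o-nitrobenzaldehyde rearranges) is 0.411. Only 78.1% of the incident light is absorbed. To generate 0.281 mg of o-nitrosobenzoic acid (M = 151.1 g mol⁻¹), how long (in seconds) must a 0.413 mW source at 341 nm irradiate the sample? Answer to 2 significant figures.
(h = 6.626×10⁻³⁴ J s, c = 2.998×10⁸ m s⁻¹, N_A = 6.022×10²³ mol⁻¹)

Product: 0.281 mg / 151.1 g mol⁻¹ = 1.860×10⁻⁶ mol.
Photons that must be absorbed: 1.860×10⁻⁶ / 0.411 = 4.526×10⁻⁶ mol.
Incident photons needed: 4.526×10⁻⁶ / 0.781 = 5.795×10⁻⁶ mol.
Photon energy: hc/λ = 5.825×10⁻¹⁹ J; per mole, 3.508×10⁵ J mol⁻¹.
Energy required: 5.795×10⁻⁶ × 3.508×10⁵ = 2.033 J.
Time: 2.033 J / 0.000413 W = 4900 s.

t ≈ 4900 s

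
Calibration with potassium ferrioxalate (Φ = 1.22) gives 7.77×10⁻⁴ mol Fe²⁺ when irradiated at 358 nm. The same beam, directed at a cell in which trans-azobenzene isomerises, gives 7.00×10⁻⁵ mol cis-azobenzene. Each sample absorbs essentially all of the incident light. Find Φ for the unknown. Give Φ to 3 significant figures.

Φ = 0.110

Photons absorbed by the actinometer: 7.77×10⁻⁴ / 1.22 = 6.369×10⁻⁴ mol.
Φ(unknown) = 7.00×10⁻⁵ / 6.369×10⁻⁴ = 0.110.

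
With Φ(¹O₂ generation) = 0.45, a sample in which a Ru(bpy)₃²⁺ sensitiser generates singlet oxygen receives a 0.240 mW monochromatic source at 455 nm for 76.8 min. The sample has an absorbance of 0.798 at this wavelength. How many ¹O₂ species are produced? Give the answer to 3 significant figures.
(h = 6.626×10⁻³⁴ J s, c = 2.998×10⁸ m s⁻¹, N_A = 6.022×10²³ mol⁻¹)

9.58×10¹⁷ species

Photon energy at 455 nm: hc/λ = (6.626×10⁻³⁴)(2.998×10⁸)/(455×10⁻⁹) = 4.366×10⁻¹⁹ J.
Energy delivered: (0.240 mW)(4608 s) = 1.106 J.
Photons incident: 1.106 / 4.366×10⁻¹⁹ = 2.533×10¹⁸, i.e. 2.533×10¹⁸/6.022×10²³ = 4.206×10⁻⁶ mol.
Fraction absorbed: 1 − 10^(−0.798) = 0.8408.
Photons absorbed: 0.8408 × 4.206×10⁻⁶ = 3.536×10⁻⁶ mol.
Product: Φ × n_abs = 0.45 × 3.536×10⁻⁶ = 1.591×10⁻⁶ mol.
As a count: 1.591×10⁻⁶ × 6.022×10²³ = 9.58×10¹⁷.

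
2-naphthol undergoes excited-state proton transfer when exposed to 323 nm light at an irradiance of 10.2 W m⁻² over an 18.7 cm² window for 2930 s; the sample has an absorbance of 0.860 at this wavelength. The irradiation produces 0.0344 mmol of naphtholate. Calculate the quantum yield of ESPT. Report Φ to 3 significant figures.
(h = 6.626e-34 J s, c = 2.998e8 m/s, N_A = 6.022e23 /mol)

Φ = 0.264

Product: 0.0344 mmol = 3.44e-5 mol.
Photon energy at 323 nm: hc/λ = (6.626e-34)(2.998e8)/(323e-9) = 6.150e-19 J.
Energy delivered: (10.2 W m⁻²)(18.7e-4 m²)(2930 s) = 55.89 J.
Photons incident: 55.89 / 6.150e-19 = 9.088e19, i.e. 9.088e19/6.022e23 = 1.509e-4 mol.
Fraction absorbed: 1 − 10^(−0.860) = 0.8620.
Photons absorbed: 0.8620 × 1.509e-4 = 1.301e-4 mol.
Φ = 3.44e-5 mol / 1.301e-4 mol photons = 0.264.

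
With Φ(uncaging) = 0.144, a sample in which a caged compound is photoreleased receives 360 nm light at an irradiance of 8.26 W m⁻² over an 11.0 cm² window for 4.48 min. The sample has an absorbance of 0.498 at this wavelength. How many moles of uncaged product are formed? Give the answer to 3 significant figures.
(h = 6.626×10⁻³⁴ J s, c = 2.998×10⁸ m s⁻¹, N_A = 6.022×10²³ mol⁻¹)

7.22×10⁻⁷ mol

Photon energy at 360 nm: hc/λ = (6.626×10⁻³⁴)(2.998×10⁸)/(360×10⁻⁹) = 5.518×10⁻¹⁹ J.
Energy delivered: (8.26 W m⁻²)(11.0×10⁻⁴ m²)(268.8 s) = 2.442 J.
Photons incident: 2.442 / 5.518×10⁻¹⁹ = 4.426×10¹⁸, i.e. 4.426×10¹⁸/6.022×10²³ = 7.350×10⁻⁶ mol.
Fraction absorbed: 1 − 10^(−0.498) = 0.6823.
Photons absorbed: 0.6823 × 7.350×10⁻⁶ = 5.015×10⁻⁶ mol.
Product: Φ × n_abs = 0.144 × 5.015×10⁻⁶ = 7.222×10⁻⁷ mol.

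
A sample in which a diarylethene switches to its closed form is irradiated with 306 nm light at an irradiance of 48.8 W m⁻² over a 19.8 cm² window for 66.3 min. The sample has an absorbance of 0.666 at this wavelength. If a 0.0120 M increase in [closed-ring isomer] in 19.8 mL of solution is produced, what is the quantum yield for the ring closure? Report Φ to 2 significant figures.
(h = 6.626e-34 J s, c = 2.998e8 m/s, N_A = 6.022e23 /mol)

Product: (0.0120 M)(0.0198 L) = 2.376e-4 mol.
Photon energy at 306 nm: hc/λ = (6.626e-34)(2.998e8)/(306e-9) = 6.492e-19 J.
Energy delivered: (48.8 W m⁻²)(19.8e-4 m²)(3978 s) = 384.4 J.
Photons incident: 384.4 / 6.492e-19 = 5.921e20, i.e. 5.921e20/6.022e23 = 9.832e-4 mol.
Fraction absorbed: 1 − 10^(−0.666) = 0.7842.
Photons absorbed: 0.7842 × 9.832e-4 = 7.710e-4 mol.
Φ = 2.376e-4 mol / 7.710e-4 mol photons = 0.31.

Φ = 0.31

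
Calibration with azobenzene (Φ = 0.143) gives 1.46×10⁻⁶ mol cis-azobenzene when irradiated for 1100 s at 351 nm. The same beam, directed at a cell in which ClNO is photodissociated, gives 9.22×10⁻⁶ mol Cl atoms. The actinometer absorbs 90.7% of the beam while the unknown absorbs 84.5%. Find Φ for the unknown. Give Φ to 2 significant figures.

Photons absorbed by the actinometer: 1.46×10⁻⁶ / 0.143 = 1.021×10⁻⁵ mol.
Incident flux: 1.021×10⁻⁵ / 0.907 = 1.126×10⁻⁵ einstein.
Absorbed by unknown: 0.845 × 1.126×10⁻⁵ = 9.515×10⁻⁶ mol.
Φ(unknown) = 9.22×10⁻⁶ / 9.515×10⁻⁶ = 0.97.

Φ = 0.97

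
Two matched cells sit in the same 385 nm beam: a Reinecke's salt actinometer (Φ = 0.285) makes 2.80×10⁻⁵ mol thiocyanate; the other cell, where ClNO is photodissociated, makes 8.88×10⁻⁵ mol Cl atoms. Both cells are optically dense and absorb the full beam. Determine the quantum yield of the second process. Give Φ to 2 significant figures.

Photons absorbed by the actinometer: 2.80×10⁻⁵ / 0.285 = 9.825×10⁻⁵ mol.
Φ(unknown) = 8.88×10⁻⁵ / 9.825×10⁻⁵ = 0.90.

Φ = 0.90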